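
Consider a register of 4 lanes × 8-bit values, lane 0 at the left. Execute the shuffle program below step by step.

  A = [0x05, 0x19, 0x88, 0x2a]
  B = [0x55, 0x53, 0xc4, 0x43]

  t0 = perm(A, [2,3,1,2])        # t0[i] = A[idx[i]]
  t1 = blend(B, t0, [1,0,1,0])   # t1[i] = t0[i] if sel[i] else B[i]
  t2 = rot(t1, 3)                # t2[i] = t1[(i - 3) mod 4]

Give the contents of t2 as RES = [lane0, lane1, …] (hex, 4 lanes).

t0 = [0x88, 0x2a, 0x19, 0x88]
t1 = [0x88, 0x53, 0x19, 0x43]
t2 = [0x53, 0x19, 0x43, 0x88]

RES = [0x53, 0x19, 0x43, 0x88]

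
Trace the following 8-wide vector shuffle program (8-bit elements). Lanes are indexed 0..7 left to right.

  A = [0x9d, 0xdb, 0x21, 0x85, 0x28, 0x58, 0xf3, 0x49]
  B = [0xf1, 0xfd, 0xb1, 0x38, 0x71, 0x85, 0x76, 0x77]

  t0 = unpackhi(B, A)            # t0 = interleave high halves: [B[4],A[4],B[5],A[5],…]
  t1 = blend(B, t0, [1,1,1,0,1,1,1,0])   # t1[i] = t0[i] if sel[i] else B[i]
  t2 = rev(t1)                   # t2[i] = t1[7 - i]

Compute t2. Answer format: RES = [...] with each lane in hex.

RES = [0x77, 0x77, 0xf3, 0x76, 0x38, 0x85, 0x28, 0x71]

→ t0 |71|28|85|58|76|f3|77|49|
→ t1 |71|28|85|38|76|f3|77|77|
→ t2 |77|77|f3|76|38|85|28|71|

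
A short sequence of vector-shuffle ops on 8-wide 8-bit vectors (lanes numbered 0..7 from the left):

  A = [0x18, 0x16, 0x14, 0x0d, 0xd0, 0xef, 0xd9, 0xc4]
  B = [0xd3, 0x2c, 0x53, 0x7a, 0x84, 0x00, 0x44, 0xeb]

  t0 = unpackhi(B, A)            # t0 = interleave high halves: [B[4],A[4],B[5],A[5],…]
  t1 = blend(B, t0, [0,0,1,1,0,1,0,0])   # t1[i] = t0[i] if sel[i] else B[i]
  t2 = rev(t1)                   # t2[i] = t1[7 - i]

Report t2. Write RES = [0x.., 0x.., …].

RES = [0xeb, 0x44, 0xd9, 0x84, 0xef, 0x00, 0x2c, 0xd3]

→ t0 |84|d0|00|ef|44|d9|eb|c4|
→ t1 |d3|2c|00|ef|84|d9|44|eb|
→ t2 |eb|44|d9|84|ef|00|2c|d3|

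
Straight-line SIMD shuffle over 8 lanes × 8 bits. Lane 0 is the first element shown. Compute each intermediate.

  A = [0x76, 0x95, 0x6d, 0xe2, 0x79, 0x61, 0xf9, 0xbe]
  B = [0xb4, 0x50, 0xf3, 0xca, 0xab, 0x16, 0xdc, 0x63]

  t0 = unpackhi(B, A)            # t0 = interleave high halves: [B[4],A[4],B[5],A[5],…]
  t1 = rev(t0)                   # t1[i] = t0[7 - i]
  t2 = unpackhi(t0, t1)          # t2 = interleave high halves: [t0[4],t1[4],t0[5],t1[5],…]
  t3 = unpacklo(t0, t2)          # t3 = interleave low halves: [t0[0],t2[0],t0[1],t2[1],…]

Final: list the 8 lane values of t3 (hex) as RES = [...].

RES = [ 0xab  0xdc  0x79  0x61  0x16  0xf9  0x61  0x16 ]

  t0: ab 79 16 61 dc f9 63 be
  t1: be 63 f9 dc 61 16 79 ab
  t2: dc 61 f9 16 63 79 be ab
  t3: ab dc 79 61 16 f9 61 16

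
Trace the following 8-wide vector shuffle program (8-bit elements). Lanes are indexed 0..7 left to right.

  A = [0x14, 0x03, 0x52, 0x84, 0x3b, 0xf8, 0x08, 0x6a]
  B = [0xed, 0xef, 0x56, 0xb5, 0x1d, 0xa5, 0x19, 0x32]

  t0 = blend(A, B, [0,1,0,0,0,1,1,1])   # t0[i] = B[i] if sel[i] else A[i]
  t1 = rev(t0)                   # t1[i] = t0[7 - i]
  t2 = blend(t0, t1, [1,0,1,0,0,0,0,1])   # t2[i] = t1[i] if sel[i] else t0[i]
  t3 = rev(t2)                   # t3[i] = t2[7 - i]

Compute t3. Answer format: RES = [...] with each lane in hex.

→ t0 |14|ef|52|84|3b|a5|19|32|
→ t1 |32|19|a5|3b|84|52|ef|14|
→ t2 |32|ef|a5|84|3b|a5|19|14|
→ t3 |14|19|a5|3b|84|a5|ef|32|

RES = [ 0x14  0x19  0xa5  0x3b  0x84  0xa5  0xef  0x32 ]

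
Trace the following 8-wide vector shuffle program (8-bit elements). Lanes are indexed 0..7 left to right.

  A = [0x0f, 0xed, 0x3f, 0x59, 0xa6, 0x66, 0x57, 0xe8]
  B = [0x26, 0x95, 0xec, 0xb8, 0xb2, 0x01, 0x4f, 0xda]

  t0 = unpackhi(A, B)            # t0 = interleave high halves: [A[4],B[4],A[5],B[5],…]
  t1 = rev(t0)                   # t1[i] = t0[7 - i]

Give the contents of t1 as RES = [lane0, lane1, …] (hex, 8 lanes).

t0 = [0xa6, 0xb2, 0x66, 0x01, 0x57, 0x4f, 0xe8, 0xda]
t1 = [0xda, 0xe8, 0x4f, 0x57, 0x01, 0x66, 0xb2, 0xa6]

RES = [0xda, 0xe8, 0x4f, 0x57, 0x01, 0x66, 0xb2, 0xa6]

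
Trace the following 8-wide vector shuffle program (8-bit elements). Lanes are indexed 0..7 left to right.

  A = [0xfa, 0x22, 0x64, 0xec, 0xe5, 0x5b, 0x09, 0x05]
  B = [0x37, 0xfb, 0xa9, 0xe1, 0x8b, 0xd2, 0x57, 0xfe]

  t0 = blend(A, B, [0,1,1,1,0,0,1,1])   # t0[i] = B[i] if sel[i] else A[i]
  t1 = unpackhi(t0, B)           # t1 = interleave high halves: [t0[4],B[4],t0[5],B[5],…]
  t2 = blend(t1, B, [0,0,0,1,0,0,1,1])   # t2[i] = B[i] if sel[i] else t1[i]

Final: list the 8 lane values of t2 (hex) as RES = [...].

  t0: fa fb a9 e1 e5 5b 57 fe
  t1: e5 8b 5b d2 57 57 fe fe
  t2: e5 8b 5b e1 57 57 57 fe

RES = [ 0xe5  0x8b  0x5b  0xe1  0x57  0x57  0x57  0xfe ]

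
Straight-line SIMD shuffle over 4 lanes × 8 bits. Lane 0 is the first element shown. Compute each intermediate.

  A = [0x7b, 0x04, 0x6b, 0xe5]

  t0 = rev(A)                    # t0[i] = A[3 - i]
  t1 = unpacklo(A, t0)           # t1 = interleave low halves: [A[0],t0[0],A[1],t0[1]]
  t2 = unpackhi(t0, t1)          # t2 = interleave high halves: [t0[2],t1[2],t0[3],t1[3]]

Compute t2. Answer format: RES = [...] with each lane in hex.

→ t0 |e5|6b|04|7b|
→ t1 |7b|e5|04|6b|
→ t2 |04|04|7b|6b|

RES = [ 0x04  0x04  0x7b  0x6b ]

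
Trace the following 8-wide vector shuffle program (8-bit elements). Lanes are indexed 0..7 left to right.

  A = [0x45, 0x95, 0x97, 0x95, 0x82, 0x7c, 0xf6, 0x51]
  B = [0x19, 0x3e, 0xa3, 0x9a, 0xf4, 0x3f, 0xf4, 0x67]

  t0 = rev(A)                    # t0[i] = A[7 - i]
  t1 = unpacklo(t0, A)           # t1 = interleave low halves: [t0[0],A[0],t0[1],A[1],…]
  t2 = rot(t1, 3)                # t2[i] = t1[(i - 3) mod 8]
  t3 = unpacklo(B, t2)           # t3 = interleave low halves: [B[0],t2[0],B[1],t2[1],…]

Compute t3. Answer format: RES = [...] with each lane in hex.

→ t0 |51|f6|7c|82|95|97|95|45|
→ t1 |51|45|f6|95|7c|97|82|95|
→ t2 |97|82|95|51|45|f6|95|7c|
→ t3 |19|97|3e|82|a3|95|9a|51|

RES = [ 0x19  0x97  0x3e  0x82  0xa3  0x95  0x9a  0x51 ]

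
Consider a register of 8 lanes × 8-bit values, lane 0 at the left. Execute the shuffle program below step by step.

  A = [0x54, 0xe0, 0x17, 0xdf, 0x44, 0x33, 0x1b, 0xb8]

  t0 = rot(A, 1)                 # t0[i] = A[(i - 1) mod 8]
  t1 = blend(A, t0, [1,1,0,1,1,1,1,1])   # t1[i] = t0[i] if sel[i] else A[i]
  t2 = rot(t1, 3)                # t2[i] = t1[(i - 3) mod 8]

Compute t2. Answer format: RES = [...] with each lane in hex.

t0 = [0xb8, 0x54, 0xe0, 0x17, 0xdf, 0x44, 0x33, 0x1b]
t1 = [0xb8, 0x54, 0x17, 0x17, 0xdf, 0x44, 0x33, 0x1b]
t2 = [0x44, 0x33, 0x1b, 0xb8, 0x54, 0x17, 0x17, 0xdf]

RES = [ 0x44  0x33  0x1b  0xb8  0x54  0x17  0x17  0xdf ]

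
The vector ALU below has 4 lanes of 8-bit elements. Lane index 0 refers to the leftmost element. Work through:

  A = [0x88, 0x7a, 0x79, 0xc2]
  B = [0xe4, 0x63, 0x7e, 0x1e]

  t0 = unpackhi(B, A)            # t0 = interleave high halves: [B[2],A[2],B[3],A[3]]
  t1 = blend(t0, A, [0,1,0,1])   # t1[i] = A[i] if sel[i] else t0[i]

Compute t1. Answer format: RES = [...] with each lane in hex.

  t0: 7e 79 1e c2
  t1: 7e 7a 1e c2

RES = [ 0x7e  0x7a  0x1e  0xc2 ]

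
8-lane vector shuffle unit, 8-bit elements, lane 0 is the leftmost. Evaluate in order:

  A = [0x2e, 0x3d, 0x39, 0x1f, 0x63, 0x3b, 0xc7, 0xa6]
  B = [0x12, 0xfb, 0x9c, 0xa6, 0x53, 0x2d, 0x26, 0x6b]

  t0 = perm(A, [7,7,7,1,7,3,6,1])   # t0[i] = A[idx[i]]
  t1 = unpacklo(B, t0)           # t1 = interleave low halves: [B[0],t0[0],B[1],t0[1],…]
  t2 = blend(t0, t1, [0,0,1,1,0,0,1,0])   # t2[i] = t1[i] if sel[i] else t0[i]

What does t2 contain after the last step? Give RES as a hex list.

RES = [0xa6, 0xa6, 0xfb, 0xa6, 0xa6, 0x1f, 0xa6, 0x3d]

t0 = [0xa6, 0xa6, 0xa6, 0x3d, 0xa6, 0x1f, 0xc7, 0x3d]
t1 = [0x12, 0xa6, 0xfb, 0xa6, 0x9c, 0xa6, 0xa6, 0x3d]
t2 = [0xa6, 0xa6, 0xfb, 0xa6, 0xa6, 0x1f, 0xa6, 0x3d]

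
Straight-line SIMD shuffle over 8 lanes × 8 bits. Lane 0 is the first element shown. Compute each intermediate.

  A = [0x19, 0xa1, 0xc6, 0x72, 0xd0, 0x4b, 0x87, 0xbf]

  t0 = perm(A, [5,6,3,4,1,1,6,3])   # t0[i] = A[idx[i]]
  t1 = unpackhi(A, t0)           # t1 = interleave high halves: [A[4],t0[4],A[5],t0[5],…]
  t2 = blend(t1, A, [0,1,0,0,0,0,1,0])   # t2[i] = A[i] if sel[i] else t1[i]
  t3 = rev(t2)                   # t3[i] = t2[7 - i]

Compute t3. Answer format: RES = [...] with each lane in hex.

  t0: 4b 87 72 d0 a1 a1 87 72
  t1: d0 a1 4b a1 87 87 bf 72
  t2: d0 a1 4b a1 87 87 87 72
  t3: 72 87 87 87 a1 4b a1 d0

RES = [ 0x72  0x87  0x87  0x87  0xa1  0x4b  0xa1  0xd0 ]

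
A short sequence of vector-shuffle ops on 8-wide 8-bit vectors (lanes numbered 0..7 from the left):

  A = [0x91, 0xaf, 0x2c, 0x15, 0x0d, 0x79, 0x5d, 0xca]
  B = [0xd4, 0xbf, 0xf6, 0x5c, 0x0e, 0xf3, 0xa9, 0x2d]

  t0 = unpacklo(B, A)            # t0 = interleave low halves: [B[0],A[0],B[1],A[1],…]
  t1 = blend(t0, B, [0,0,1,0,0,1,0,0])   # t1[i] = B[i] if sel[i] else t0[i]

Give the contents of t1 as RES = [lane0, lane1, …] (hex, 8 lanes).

RES = [ 0xd4  0x91  0xf6  0xaf  0xf6  0xf3  0x5c  0x15 ]

  t0: d4 91 bf af f6 2c 5c 15
  t1: d4 91 f6 af f6 f3 5c 15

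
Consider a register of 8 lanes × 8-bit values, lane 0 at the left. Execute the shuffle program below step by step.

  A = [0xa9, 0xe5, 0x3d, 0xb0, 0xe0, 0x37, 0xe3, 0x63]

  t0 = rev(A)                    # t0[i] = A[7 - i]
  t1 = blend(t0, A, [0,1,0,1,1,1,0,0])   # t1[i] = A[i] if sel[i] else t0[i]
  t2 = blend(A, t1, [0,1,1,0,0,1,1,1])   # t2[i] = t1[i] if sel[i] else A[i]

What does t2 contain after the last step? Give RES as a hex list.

t0 = [0x63, 0xe3, 0x37, 0xe0, 0xb0, 0x3d, 0xe5, 0xa9]
t1 = [0x63, 0xe5, 0x37, 0xb0, 0xe0, 0x37, 0xe5, 0xa9]
t2 = [0xa9, 0xe5, 0x37, 0xb0, 0xe0, 0x37, 0xe5, 0xa9]

RES = [0xa9, 0xe5, 0x37, 0xb0, 0xe0, 0x37, 0xe5, 0xa9]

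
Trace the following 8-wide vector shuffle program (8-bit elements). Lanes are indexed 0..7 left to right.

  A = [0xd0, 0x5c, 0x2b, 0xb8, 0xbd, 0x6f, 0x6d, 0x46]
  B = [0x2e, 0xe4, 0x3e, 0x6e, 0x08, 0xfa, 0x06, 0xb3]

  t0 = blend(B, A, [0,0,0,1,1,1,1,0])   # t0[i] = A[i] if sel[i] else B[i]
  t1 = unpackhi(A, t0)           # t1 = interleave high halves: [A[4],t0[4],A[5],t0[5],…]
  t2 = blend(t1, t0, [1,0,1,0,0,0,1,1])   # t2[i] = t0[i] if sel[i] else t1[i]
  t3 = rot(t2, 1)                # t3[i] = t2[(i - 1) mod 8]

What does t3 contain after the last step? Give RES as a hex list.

t0 = [0x2e, 0xe4, 0x3e, 0xb8, 0xbd, 0x6f, 0x6d, 0xb3]
t1 = [0xbd, 0xbd, 0x6f, 0x6f, 0x6d, 0x6d, 0x46, 0xb3]
t2 = [0x2e, 0xbd, 0x3e, 0x6f, 0x6d, 0x6d, 0x6d, 0xb3]
t3 = [0xb3, 0x2e, 0xbd, 0x3e, 0x6f, 0x6d, 0x6d, 0x6d]

RES = [ 0xb3  0x2e  0xbd  0x3e  0x6f  0x6d  0x6d  0x6d ]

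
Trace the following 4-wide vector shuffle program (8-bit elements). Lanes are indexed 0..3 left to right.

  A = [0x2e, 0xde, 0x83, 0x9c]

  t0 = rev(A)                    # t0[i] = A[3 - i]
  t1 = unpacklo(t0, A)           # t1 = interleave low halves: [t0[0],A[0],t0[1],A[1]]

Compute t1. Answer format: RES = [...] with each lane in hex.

RES = [ 0x9c  0x2e  0x83  0xde ]

→ t0 |9c|83|de|2e|
→ t1 |9c|2e|83|de|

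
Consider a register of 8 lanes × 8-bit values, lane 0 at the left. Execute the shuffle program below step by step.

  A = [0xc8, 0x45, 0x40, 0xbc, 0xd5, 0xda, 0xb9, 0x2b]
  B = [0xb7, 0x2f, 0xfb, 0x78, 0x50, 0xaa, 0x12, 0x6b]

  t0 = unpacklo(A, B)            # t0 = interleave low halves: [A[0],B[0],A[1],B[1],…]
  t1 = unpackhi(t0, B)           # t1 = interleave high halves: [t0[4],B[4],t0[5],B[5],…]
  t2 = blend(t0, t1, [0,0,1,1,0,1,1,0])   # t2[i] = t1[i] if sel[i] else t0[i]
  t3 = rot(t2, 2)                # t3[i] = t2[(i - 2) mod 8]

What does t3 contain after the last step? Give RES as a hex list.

RES = [ 0x78  0x78  0xc8  0xb7  0xfb  0xaa  0x40  0x12 ]

→ t0 |c8|b7|45|2f|40|fb|bc|78|
→ t1 |40|50|fb|aa|bc|12|78|6b|
→ t2 |c8|b7|fb|aa|40|12|78|78|
→ t3 |78|78|c8|b7|fb|aa|40|12|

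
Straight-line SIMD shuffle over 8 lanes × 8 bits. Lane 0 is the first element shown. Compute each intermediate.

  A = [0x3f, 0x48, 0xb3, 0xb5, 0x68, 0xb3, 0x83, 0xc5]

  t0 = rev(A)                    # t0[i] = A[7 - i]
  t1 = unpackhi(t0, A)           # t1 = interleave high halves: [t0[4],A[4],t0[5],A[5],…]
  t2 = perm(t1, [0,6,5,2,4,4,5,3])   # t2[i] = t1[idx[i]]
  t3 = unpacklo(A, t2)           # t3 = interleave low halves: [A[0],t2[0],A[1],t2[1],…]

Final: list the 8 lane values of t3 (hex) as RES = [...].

  t0: c5 83 b3 68 b5 b3 48 3f
  t1: b5 68 b3 b3 48 83 3f c5
  t2: b5 3f 83 b3 48 48 83 b3
  t3: 3f b5 48 3f b3 83 b5 b3

RES = [ 0x3f  0xb5  0x48  0x3f  0xb3  0x83  0xb5  0xb3 ]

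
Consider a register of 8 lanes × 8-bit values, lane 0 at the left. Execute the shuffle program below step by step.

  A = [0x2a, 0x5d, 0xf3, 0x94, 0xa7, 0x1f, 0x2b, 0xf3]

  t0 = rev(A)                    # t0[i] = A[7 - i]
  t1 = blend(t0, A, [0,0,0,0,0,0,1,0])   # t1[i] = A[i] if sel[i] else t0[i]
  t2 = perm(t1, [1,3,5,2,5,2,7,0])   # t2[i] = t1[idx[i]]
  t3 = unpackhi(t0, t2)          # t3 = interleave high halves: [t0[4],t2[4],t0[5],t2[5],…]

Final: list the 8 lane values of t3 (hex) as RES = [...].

RES = [0x94, 0xf3, 0xf3, 0x1f, 0x5d, 0x2a, 0x2a, 0xf3]

  t0: f3 2b 1f a7 94 f3 5d 2a
  t1: f3 2b 1f a7 94 f3 2b 2a
  t2: 2b a7 f3 1f f3 1f 2a f3
  t3: 94 f3 f3 1f 5d 2a 2a f3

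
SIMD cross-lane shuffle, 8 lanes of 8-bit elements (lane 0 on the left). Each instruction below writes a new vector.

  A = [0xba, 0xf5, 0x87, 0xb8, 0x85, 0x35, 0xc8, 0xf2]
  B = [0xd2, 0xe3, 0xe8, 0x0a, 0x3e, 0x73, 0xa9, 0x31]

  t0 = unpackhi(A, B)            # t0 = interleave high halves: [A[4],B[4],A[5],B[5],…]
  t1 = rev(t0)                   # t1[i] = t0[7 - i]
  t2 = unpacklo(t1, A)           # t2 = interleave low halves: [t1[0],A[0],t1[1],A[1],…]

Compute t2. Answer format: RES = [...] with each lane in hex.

RES = [0x31, 0xba, 0xf2, 0xf5, 0xa9, 0x87, 0xc8, 0xb8]

→ t0 |85|3e|35|73|c8|a9|f2|31|
→ t1 |31|f2|a9|c8|73|35|3e|85|
→ t2 |31|ba|f2|f5|a9|87|c8|b8|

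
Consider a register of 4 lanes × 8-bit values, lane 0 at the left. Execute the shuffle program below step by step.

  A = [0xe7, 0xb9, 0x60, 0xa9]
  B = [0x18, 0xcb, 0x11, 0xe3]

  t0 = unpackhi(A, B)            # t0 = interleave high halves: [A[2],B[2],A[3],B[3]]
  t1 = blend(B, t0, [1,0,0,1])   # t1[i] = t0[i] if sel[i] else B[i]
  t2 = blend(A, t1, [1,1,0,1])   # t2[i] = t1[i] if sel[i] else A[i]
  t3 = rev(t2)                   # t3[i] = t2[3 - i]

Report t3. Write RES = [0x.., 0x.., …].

RES = [0xe3, 0x60, 0xcb, 0x60]

t0 = [0x60, 0x11, 0xa9, 0xe3]
t1 = [0x60, 0xcb, 0x11, 0xe3]
t2 = [0x60, 0xcb, 0x60, 0xe3]
t3 = [0xe3, 0x60, 0xcb, 0x60]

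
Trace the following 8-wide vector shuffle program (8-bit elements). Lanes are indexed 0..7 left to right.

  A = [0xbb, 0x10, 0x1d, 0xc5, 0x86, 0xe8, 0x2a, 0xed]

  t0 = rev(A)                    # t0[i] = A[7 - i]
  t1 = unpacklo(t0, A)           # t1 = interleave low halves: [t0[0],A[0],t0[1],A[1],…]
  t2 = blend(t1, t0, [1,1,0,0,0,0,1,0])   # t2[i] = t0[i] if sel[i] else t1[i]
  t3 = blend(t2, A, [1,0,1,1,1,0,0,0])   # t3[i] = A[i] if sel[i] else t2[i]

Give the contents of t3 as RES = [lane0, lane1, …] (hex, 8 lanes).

  t0: ed 2a e8 86 c5 1d 10 bb
  t1: ed bb 2a 10 e8 1d 86 c5
  t2: ed 2a 2a 10 e8 1d 10 c5
  t3: bb 2a 1d c5 86 1d 10 c5

RES = [0xbb, 0x2a, 0x1d, 0xc5, 0x86, 0x1d, 0x10, 0xc5]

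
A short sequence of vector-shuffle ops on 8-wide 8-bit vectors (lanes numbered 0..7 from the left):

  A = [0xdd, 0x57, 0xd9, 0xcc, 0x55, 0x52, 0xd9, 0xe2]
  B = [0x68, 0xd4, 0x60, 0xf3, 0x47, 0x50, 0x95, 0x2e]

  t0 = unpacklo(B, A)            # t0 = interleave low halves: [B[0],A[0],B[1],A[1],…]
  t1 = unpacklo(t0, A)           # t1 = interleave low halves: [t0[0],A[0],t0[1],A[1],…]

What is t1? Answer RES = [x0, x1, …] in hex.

RES = [ 0x68  0xdd  0xdd  0x57  0xd4  0xd9  0x57  0xcc ]

→ t0 |68|dd|d4|57|60|d9|f3|cc|
→ t1 |68|dd|dd|57|d4|d9|57|cc|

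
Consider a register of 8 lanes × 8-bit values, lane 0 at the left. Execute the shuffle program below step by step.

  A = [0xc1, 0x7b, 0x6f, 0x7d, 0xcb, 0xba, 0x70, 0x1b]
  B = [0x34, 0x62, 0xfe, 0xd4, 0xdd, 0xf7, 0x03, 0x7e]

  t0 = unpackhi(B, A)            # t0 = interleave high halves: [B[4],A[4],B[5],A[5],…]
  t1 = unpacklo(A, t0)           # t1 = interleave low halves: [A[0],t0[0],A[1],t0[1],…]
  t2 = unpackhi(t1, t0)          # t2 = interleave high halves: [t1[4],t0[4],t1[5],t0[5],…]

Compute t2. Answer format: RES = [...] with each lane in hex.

RES = [0x6f, 0x03, 0xf7, 0x70, 0x7d, 0x7e, 0xba, 0x1b]

→ t0 |dd|cb|f7|ba|03|70|7e|1b|
→ t1 |c1|dd|7b|cb|6f|f7|7d|ba|
→ t2 |6f|03|f7|70|7d|7e|ba|1b|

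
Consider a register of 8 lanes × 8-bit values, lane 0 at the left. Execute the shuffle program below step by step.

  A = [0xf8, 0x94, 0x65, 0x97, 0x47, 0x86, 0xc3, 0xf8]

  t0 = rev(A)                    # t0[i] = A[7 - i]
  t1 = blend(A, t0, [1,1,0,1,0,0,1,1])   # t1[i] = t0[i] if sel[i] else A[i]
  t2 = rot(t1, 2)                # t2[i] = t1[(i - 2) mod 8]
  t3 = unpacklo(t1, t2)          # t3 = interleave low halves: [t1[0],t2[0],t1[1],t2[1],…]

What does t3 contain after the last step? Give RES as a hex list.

t0 = [0xf8, 0xc3, 0x86, 0x47, 0x97, 0x65, 0x94, 0xf8]
t1 = [0xf8, 0xc3, 0x65, 0x47, 0x47, 0x86, 0x94, 0xf8]
t2 = [0x94, 0xf8, 0xf8, 0xc3, 0x65, 0x47, 0x47, 0x86]
t3 = [0xf8, 0x94, 0xc3, 0xf8, 0x65, 0xf8, 0x47, 0xc3]

RES = [ 0xf8  0x94  0xc3  0xf8  0x65  0xf8  0x47  0xc3 ]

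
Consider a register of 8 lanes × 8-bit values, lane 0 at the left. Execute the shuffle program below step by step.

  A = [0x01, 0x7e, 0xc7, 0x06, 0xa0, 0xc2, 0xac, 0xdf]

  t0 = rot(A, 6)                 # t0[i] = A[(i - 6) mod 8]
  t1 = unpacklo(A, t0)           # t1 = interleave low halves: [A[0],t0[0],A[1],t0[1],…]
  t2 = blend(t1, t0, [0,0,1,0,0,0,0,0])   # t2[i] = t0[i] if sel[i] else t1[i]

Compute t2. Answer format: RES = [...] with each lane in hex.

RES = [ 0x01  0xc7  0xa0  0x06  0xc7  0xa0  0x06  0xc2 ]

→ t0 |c7|06|a0|c2|ac|df|01|7e|
→ t1 |01|c7|7e|06|c7|a0|06|c2|
→ t2 |01|c7|a0|06|c7|a0|06|c2|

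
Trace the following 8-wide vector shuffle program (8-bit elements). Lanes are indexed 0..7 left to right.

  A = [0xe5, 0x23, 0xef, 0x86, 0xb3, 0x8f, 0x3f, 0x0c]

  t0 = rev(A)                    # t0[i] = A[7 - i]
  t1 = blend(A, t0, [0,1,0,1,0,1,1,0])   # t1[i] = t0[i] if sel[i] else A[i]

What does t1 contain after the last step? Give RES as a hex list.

t0 = [0x0c, 0x3f, 0x8f, 0xb3, 0x86, 0xef, 0x23, 0xe5]
t1 = [0xe5, 0x3f, 0xef, 0xb3, 0xb3, 0xef, 0x23, 0x0c]

RES = [0xe5, 0x3f, 0xef, 0xb3, 0xb3, 0xef, 0x23, 0x0c]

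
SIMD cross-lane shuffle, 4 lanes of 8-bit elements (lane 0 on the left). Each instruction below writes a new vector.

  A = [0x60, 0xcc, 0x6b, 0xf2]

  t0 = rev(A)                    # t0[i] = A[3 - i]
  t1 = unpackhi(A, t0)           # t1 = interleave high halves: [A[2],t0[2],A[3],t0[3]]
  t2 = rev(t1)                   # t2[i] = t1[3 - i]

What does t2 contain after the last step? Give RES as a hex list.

RES = [0x60, 0xf2, 0xcc, 0x6b]

  t0: f2 6b cc 60
  t1: 6b cc f2 60
  t2: 60 f2 cc 6b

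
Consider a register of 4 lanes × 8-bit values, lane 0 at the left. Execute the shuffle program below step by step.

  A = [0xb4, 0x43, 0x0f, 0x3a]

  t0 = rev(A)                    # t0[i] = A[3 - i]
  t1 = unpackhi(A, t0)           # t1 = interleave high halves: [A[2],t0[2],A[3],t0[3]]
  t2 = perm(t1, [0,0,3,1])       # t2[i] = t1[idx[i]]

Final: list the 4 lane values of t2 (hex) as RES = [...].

RES = [0x0f, 0x0f, 0xb4, 0x43]

t0 = [0x3a, 0x0f, 0x43, 0xb4]
t1 = [0x0f, 0x43, 0x3a, 0xb4]
t2 = [0x0f, 0x0f, 0xb4, 0x43]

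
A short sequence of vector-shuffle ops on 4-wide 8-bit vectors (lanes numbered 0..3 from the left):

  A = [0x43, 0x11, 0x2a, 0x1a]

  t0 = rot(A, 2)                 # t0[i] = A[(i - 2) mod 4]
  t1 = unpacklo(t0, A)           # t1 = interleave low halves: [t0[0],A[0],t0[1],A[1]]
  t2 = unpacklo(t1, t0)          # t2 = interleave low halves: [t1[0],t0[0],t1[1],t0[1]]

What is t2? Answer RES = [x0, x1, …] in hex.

→ t0 |2a|1a|43|11|
→ t1 |2a|43|1a|11|
→ t2 |2a|2a|43|1a|

RES = [ 0x2a  0x2a  0x43  0x1a ]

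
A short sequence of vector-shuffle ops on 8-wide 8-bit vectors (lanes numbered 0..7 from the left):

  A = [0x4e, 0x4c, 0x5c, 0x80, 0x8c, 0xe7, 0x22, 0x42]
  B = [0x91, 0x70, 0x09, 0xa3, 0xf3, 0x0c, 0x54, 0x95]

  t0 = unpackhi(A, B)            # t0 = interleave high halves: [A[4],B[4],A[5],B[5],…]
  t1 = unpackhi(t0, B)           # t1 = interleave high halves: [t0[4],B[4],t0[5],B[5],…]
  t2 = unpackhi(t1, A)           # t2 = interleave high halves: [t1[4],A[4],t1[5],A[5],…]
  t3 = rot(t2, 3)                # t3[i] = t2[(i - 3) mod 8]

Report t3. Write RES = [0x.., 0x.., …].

→ t0 |8c|f3|e7|0c|22|54|42|95|
→ t1 |22|f3|54|0c|42|54|95|95|
→ t2 |42|8c|54|e7|95|22|95|42|
→ t3 |22|95|42|42|8c|54|e7|95|

RES = [0x22, 0x95, 0x42, 0x42, 0x8c, 0x54, 0xe7, 0x95]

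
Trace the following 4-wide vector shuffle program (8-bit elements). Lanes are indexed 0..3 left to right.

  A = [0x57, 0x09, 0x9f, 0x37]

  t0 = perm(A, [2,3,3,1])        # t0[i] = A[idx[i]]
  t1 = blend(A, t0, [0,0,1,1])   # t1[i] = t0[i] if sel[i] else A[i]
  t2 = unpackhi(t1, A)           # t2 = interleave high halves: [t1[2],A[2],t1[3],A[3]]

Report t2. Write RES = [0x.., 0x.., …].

t0 = [0x9f, 0x37, 0x37, 0x09]
t1 = [0x57, 0x09, 0x37, 0x09]
t2 = [0x37, 0x9f, 0x09, 0x37]

RES = [ 0x37  0x9f  0x09  0x37 ]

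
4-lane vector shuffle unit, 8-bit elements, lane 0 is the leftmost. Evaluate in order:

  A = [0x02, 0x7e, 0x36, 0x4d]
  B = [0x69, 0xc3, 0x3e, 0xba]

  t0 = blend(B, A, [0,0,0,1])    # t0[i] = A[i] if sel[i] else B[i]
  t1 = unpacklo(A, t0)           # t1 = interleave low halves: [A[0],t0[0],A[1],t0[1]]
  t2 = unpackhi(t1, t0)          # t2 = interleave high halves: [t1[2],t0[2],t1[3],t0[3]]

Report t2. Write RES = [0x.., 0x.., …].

→ t0 |69|c3|3e|4d|
→ t1 |02|69|7e|c3|
→ t2 |7e|3e|c3|4d|

RES = [0x7e, 0x3e, 0xc3, 0x4d]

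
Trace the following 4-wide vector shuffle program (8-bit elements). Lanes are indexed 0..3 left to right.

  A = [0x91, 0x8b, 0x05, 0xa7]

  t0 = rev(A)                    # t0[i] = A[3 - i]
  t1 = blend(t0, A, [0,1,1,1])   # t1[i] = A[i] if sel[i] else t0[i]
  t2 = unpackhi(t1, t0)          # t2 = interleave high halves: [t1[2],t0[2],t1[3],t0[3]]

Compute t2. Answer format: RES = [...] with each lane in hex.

RES = [0x05, 0x8b, 0xa7, 0x91]

→ t0 |a7|05|8b|91|
→ t1 |a7|8b|05|a7|
→ t2 |05|8b|a7|91|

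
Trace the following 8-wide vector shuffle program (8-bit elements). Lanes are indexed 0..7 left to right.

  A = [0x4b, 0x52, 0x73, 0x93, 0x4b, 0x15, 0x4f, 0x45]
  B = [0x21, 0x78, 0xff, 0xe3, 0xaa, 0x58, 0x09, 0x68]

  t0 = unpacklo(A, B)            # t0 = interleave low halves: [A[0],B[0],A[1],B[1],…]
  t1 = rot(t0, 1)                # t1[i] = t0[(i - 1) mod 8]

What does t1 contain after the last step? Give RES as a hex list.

t0 = [0x4b, 0x21, 0x52, 0x78, 0x73, 0xff, 0x93, 0xe3]
t1 = [0xe3, 0x4b, 0x21, 0x52, 0x78, 0x73, 0xff, 0x93]

RES = [ 0xe3  0x4b  0x21  0x52  0x78  0x73  0xff  0x93 ]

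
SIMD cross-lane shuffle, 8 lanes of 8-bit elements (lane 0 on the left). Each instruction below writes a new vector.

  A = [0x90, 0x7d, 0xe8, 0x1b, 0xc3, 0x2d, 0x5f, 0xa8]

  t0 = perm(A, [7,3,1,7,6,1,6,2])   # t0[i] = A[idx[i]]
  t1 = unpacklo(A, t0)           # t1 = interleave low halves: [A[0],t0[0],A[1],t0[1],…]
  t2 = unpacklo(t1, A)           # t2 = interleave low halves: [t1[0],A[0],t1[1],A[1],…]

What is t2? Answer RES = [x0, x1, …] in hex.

  t0: a8 1b 7d a8 5f 7d 5f e8
  t1: 90 a8 7d 1b e8 7d 1b a8
  t2: 90 90 a8 7d 7d e8 1b 1b

RES = [ 0x90  0x90  0xa8  0x7d  0x7d  0xe8  0x1b  0x1b ]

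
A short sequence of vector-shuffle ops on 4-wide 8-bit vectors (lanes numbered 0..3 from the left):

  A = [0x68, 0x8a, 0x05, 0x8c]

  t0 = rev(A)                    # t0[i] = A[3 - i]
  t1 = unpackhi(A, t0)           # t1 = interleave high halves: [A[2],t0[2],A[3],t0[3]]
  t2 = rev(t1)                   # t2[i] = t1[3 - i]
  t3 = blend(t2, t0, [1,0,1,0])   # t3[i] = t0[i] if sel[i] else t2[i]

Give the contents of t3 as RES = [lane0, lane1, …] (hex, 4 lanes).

RES = [ 0x8c  0x8c  0x8a  0x05 ]

t0 = [0x8c, 0x05, 0x8a, 0x68]
t1 = [0x05, 0x8a, 0x8c, 0x68]
t2 = [0x68, 0x8c, 0x8a, 0x05]
t3 = [0x8c, 0x8c, 0x8a, 0x05]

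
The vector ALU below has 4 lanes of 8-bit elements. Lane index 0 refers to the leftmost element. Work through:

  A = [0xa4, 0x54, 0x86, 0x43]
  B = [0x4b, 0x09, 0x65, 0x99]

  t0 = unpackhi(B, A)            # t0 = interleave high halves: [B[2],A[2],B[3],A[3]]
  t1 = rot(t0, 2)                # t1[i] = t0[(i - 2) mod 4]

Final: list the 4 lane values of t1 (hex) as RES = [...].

→ t0 |65|86|99|43|
→ t1 |99|43|65|86|

RES = [0x99, 0x43, 0x65, 0x86]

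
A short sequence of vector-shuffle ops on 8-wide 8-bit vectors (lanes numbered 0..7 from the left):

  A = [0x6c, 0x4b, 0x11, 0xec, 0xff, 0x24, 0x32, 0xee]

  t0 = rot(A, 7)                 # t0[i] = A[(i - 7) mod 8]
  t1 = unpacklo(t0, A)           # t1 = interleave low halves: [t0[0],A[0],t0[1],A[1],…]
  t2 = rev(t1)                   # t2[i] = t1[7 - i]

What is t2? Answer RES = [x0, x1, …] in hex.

  t0: 4b 11 ec ff 24 32 ee 6c
  t1: 4b 6c 11 4b ec 11 ff ec
  t2: ec ff 11 ec 4b 11 6c 4b

RES = [ 0xec  0xff  0x11  0xec  0x4b  0x11  0x6c  0x4b ]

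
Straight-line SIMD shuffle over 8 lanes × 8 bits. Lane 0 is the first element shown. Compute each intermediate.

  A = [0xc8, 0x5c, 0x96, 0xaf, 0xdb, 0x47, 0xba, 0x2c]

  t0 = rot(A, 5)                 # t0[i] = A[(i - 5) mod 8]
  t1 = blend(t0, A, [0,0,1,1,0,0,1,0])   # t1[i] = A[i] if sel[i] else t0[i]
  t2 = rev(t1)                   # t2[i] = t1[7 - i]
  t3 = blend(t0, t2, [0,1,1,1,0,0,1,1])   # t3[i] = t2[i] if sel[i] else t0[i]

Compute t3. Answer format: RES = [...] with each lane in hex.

  t0: af db 47 ba 2c c8 5c 96
  t1: af db 96 af 2c c8 ba 96
  t2: 96 ba c8 2c af 96 db af
  t3: af ba c8 2c 2c c8 db af

RES = [ 0xaf  0xba  0xc8  0x2c  0x2c  0xc8  0xdb  0xaf ]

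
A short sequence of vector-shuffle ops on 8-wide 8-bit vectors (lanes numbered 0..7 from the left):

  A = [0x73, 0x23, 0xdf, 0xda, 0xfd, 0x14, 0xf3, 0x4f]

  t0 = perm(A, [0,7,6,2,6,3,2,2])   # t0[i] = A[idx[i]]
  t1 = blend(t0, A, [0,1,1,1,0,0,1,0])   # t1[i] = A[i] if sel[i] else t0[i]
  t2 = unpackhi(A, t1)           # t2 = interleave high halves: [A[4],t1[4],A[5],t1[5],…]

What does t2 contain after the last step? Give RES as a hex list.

→ t0 |73|4f|f3|df|f3|da|df|df|
→ t1 |73|23|df|da|f3|da|f3|df|
→ t2 |fd|f3|14|da|f3|f3|4f|df|

RES = [ 0xfd  0xf3  0x14  0xda  0xf3  0xf3  0x4f  0xdf ]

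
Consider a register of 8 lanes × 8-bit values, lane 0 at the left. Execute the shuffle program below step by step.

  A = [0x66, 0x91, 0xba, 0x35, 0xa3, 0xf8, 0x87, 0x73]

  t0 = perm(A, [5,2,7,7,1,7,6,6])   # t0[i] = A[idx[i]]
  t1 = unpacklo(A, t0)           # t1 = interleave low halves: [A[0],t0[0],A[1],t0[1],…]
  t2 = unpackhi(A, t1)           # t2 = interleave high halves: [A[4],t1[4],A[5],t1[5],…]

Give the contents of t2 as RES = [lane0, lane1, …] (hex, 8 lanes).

  t0: f8 ba 73 73 91 73 87 87
  t1: 66 f8 91 ba ba 73 35 73
  t2: a3 ba f8 73 87 35 73 73

RES = [ 0xa3  0xba  0xf8  0x73  0x87  0x35  0x73  0x73 ]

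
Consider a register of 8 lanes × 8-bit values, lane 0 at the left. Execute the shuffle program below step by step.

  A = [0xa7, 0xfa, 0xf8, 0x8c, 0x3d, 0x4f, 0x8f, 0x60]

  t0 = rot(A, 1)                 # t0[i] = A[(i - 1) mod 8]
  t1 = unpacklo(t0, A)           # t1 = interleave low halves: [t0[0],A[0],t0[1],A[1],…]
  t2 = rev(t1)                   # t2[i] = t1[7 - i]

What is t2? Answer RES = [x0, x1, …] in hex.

RES = [ 0x8c  0xf8  0xf8  0xfa  0xfa  0xa7  0xa7  0x60 ]

→ t0 |60|a7|fa|f8|8c|3d|4f|8f|
→ t1 |60|a7|a7|fa|fa|f8|f8|8c|
→ t2 |8c|f8|f8|fa|fa|a7|a7|60|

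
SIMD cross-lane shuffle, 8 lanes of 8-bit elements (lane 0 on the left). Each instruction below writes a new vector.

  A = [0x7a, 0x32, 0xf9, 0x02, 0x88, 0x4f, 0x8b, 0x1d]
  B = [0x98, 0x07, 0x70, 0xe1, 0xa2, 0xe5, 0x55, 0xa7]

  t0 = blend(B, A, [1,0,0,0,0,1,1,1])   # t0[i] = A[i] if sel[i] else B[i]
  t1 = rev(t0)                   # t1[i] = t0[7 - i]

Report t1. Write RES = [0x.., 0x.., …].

  t0: 7a 07 70 e1 a2 4f 8b 1d
  t1: 1d 8b 4f a2 e1 70 07 7a

RES = [ 0x1d  0x8b  0x4f  0xa2  0xe1  0x70  0x07  0x7a ]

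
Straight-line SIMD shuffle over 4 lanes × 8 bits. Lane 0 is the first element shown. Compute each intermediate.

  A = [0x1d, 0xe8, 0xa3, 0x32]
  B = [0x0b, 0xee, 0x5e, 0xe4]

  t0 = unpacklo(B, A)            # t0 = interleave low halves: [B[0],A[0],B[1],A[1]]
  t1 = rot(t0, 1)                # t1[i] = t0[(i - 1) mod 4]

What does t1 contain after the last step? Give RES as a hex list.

RES = [ 0xe8  0x0b  0x1d  0xee ]

  t0: 0b 1d ee e8
  t1: e8 0b 1d ee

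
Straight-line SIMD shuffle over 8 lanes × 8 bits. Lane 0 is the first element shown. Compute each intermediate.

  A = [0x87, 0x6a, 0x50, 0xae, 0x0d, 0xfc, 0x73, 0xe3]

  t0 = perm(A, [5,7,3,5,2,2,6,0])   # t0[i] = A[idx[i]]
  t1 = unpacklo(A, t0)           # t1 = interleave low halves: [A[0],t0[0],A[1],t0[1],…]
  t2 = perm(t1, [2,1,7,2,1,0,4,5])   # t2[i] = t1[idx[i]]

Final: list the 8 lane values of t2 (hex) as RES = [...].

→ t0 |fc|e3|ae|fc|50|50|73|87|
→ t1 |87|fc|6a|e3|50|ae|ae|fc|
→ t2 |6a|fc|fc|6a|fc|87|50|ae|

RES = [0x6a, 0xfc, 0xfc, 0x6a, 0xfc, 0x87, 0x50, 0xae]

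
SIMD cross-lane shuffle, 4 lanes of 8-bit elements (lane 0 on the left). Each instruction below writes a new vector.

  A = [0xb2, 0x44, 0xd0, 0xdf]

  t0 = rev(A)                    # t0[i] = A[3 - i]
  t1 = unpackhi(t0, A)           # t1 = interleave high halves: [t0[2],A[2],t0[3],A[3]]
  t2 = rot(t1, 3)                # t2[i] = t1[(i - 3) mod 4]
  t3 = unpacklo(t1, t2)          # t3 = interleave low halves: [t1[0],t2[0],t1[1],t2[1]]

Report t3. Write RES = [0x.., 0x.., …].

RES = [0x44, 0xd0, 0xd0, 0xb2]

  t0: df d0 44 b2
  t1: 44 d0 b2 df
  t2: d0 b2 df 44
  t3: 44 d0 d0 b2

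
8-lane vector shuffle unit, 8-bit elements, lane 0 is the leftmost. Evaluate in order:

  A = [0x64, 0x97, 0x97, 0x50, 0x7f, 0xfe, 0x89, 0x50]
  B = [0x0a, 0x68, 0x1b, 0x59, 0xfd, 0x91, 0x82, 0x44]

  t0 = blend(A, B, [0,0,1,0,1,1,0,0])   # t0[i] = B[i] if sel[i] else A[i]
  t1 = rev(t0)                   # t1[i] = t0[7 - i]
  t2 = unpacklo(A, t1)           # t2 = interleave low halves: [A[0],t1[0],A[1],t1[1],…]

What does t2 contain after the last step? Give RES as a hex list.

t0 = [0x64, 0x97, 0x1b, 0x50, 0xfd, 0x91, 0x89, 0x50]
t1 = [0x50, 0x89, 0x91, 0xfd, 0x50, 0x1b, 0x97, 0x64]
t2 = [0x64, 0x50, 0x97, 0x89, 0x97, 0x91, 0x50, 0xfd]

RES = [0x64, 0x50, 0x97, 0x89, 0x97, 0x91, 0x50, 0xfd]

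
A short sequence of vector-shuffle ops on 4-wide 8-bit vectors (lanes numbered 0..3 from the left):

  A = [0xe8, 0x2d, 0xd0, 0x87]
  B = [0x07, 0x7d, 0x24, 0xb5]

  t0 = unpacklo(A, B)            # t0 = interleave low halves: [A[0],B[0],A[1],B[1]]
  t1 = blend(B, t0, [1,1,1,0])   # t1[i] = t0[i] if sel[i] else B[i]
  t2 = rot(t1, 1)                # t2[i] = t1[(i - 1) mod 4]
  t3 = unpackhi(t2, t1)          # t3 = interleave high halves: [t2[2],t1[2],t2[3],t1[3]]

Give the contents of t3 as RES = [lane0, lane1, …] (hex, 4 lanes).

RES = [ 0x07  0x2d  0x2d  0xb5 ]

→ t0 |e8|07|2d|7d|
→ t1 |e8|07|2d|b5|
→ t2 |b5|e8|07|2d|
→ t3 |07|2d|2d|b5|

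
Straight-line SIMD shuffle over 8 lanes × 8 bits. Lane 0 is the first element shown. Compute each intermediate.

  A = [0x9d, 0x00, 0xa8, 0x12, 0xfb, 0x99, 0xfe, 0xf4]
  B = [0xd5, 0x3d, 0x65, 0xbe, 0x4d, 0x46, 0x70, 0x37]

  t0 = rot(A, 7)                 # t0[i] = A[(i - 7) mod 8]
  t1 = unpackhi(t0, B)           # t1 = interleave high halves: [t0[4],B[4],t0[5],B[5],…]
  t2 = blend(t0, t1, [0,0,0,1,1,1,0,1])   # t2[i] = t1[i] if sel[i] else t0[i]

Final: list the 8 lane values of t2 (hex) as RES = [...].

RES = [ 0x00  0xa8  0x12  0x46  0xf4  0x70  0xf4  0x37 ]

  t0: 00 a8 12 fb 99 fe f4 9d
  t1: 99 4d fe 46 f4 70 9d 37
  t2: 00 a8 12 46 f4 70 f4 37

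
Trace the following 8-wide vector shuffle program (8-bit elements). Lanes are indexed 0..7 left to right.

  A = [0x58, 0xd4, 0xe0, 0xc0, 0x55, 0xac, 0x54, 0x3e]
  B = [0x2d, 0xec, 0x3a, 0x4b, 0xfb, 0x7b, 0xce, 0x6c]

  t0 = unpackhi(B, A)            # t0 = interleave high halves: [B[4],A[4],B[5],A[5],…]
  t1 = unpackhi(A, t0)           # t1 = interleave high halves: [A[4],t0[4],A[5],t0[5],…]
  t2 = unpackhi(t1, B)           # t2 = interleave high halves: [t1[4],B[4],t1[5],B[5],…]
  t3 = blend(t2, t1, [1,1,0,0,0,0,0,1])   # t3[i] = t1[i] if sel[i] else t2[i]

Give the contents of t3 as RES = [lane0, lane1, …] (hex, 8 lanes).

RES = [0x55, 0xce, 0x6c, 0x7b, 0x3e, 0xce, 0x3e, 0x3e]

  t0: fb 55 7b ac ce 54 6c 3e
  t1: 55 ce ac 54 54 6c 3e 3e
  t2: 54 fb 6c 7b 3e ce 3e 6c
  t3: 55 ce 6c 7b 3e ce 3e 3e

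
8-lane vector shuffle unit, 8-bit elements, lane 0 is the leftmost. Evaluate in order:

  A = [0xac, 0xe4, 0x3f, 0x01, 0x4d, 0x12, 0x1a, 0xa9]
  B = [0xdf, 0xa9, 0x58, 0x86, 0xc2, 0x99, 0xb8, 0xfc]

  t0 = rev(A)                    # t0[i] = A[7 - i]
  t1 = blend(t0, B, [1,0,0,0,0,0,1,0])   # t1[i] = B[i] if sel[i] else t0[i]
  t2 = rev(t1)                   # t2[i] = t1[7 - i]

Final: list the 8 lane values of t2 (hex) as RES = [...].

→ t0 |a9|1a|12|4d|01|3f|e4|ac|
→ t1 |df|1a|12|4d|01|3f|b8|ac|
→ t2 |ac|b8|3f|01|4d|12|1a|df|

RES = [0xac, 0xb8, 0x3f, 0x01, 0x4d, 0x12, 0x1a, 0xdf]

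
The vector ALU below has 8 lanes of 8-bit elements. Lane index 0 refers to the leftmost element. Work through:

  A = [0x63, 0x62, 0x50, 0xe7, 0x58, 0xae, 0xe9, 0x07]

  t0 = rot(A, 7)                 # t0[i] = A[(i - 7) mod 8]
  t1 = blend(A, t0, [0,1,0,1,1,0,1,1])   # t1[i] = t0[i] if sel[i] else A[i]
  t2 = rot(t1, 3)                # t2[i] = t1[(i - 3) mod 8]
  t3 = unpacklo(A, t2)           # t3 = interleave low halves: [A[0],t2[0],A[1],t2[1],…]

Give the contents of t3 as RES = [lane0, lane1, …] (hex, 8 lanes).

→ t0 |62|50|e7|58|ae|e9|07|63|
→ t1 |63|50|50|58|ae|ae|07|63|
→ t2 |ae|07|63|63|50|50|58|ae|
→ t3 |63|ae|62|07|50|63|e7|63|

RES = [0x63, 0xae, 0x62, 0x07, 0x50, 0x63, 0xe7, 0x63]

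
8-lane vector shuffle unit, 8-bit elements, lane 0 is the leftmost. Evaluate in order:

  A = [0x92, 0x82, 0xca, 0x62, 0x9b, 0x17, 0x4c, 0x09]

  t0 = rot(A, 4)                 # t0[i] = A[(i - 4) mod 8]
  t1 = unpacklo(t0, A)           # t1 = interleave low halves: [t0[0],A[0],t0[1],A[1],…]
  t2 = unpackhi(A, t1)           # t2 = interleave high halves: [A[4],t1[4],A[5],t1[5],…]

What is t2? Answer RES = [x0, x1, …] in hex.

t0 = [0x9b, 0x17, 0x4c, 0x09, 0x92, 0x82, 0xca, 0x62]
t1 = [0x9b, 0x92, 0x17, 0x82, 0x4c, 0xca, 0x09, 0x62]
t2 = [0x9b, 0x4c, 0x17, 0xca, 0x4c, 0x09, 0x09, 0x62]

RES = [0x9b, 0x4c, 0x17, 0xca, 0x4c, 0x09, 0x09, 0x62]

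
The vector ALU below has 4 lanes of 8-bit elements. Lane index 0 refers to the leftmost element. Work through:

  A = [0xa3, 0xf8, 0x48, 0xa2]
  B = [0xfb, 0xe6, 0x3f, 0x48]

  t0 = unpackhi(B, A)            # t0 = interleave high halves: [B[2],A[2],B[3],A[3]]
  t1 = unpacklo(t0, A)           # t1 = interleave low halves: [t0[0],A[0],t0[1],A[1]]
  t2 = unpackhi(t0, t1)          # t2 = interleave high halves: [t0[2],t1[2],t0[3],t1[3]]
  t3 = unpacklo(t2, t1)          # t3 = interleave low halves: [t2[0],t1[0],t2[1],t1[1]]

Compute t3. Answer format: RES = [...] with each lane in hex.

→ t0 |3f|48|48|a2|
→ t1 |3f|a3|48|f8|
→ t2 |48|48|a2|f8|
→ t3 |48|3f|48|a3|

RES = [0x48, 0x3f, 0x48, 0xa3]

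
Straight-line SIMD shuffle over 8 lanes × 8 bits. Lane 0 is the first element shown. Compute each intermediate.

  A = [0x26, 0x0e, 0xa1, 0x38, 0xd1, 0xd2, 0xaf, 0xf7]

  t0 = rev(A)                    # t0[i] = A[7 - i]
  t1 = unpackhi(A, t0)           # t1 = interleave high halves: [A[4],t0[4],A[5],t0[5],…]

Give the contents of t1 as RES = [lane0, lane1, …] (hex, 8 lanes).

RES = [0xd1, 0x38, 0xd2, 0xa1, 0xaf, 0x0e, 0xf7, 0x26]

  t0: f7 af d2 d1 38 a1 0e 26
  t1: d1 38 d2 a1 af 0e f7 26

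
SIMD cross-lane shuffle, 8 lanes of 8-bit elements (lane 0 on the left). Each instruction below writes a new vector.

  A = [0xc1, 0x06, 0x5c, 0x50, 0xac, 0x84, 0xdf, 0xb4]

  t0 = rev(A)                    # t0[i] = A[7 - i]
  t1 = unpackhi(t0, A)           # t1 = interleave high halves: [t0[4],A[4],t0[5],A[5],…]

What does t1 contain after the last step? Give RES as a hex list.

  t0: b4 df 84 ac 50 5c 06 c1
  t1: 50 ac 5c 84 06 df c1 b4

RES = [ 0x50  0xac  0x5c  0x84  0x06  0xdf  0xc1  0xb4 ]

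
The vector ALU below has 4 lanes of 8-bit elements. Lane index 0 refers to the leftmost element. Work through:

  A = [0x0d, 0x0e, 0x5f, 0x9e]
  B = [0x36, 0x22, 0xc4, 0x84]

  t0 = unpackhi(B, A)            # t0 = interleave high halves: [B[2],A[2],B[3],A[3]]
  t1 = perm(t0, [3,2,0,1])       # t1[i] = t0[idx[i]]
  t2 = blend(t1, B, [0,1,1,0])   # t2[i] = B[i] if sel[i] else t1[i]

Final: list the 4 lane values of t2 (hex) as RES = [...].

RES = [ 0x9e  0x22  0xc4  0x5f ]

  t0: c4 5f 84 9e
  t1: 9e 84 c4 5f
  t2: 9e 22 c4 5f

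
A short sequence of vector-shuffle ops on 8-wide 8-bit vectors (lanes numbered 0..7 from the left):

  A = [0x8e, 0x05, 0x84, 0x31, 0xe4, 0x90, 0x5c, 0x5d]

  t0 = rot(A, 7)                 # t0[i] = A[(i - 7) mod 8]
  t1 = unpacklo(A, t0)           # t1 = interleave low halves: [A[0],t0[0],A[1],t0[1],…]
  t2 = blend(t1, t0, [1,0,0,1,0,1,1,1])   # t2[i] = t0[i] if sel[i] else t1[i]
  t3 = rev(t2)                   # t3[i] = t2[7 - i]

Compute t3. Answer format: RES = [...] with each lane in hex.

RES = [ 0x8e  0x5d  0x5c  0x84  0xe4  0x05  0x05  0x05 ]

→ t0 |05|84|31|e4|90|5c|5d|8e|
→ t1 |8e|05|05|84|84|31|31|e4|
→ t2 |05|05|05|e4|84|5c|5d|8e|
→ t3 |8e|5d|5c|84|e4|05|05|05|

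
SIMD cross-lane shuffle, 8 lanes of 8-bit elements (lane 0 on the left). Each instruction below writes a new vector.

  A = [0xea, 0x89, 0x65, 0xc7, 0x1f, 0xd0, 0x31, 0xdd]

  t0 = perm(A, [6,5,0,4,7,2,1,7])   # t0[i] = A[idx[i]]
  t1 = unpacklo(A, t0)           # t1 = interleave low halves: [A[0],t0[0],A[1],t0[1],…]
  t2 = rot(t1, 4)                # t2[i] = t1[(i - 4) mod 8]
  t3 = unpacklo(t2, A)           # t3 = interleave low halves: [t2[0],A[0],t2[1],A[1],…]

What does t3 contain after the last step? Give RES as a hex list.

  t0: 31 d0 ea 1f dd 65 89 dd
  t1: ea 31 89 d0 65 ea c7 1f
  t2: 65 ea c7 1f ea 31 89 d0
  t3: 65 ea ea 89 c7 65 1f c7

RES = [0x65, 0xea, 0xea, 0x89, 0xc7, 0x65, 0x1f, 0xc7]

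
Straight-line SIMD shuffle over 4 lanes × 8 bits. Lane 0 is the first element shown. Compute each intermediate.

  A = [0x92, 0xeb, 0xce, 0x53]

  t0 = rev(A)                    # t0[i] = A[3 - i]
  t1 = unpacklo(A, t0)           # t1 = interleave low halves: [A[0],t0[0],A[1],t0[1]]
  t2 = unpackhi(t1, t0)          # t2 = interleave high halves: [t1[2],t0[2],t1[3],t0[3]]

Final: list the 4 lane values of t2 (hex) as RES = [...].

→ t0 |53|ce|eb|92|
→ t1 |92|53|eb|ce|
→ t2 |eb|eb|ce|92|

RES = [ 0xeb  0xeb  0xce  0x92 ]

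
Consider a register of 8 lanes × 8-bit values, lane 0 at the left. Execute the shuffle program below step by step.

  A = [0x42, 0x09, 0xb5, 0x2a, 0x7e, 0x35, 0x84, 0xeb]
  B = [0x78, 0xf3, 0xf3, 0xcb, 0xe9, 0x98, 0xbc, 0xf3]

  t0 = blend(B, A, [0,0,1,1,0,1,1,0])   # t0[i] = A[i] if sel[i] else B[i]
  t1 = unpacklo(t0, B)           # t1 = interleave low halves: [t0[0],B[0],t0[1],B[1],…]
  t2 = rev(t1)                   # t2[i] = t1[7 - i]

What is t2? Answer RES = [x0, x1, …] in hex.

  t0: 78 f3 b5 2a e9 35 84 f3
  t1: 78 78 f3 f3 b5 f3 2a cb
  t2: cb 2a f3 b5 f3 f3 78 78

RES = [0xcb, 0x2a, 0xf3, 0xb5, 0xf3, 0xf3, 0x78, 0x78]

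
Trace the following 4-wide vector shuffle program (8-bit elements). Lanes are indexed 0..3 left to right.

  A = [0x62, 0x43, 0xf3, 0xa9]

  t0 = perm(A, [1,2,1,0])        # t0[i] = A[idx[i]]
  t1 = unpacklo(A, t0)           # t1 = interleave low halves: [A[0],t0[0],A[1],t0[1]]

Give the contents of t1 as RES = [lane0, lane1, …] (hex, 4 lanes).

RES = [ 0x62  0x43  0x43  0xf3 ]

  t0: 43 f3 43 62
  t1: 62 43 43 f3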